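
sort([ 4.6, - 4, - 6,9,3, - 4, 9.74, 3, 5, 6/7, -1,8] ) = [ - 6 ,-4,  -  4,-1, 6/7, 3, 3,4.6 , 5,8, 9,9.74] 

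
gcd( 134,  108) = 2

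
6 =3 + 3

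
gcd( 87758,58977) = 1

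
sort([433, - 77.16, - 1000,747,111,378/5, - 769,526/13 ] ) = [ - 1000,  -  769, - 77.16,  526/13,378/5, 111, 433,747]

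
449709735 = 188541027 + 261168708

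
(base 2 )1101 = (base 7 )16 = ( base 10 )13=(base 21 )D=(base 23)D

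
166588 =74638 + 91950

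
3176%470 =356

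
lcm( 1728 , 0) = 0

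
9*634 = 5706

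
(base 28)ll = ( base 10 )609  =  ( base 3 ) 211120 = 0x261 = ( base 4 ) 21201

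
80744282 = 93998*859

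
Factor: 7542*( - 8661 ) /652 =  - 2^( - 1 )*3^3*163^ ( - 1 )*419^1*2887^1 = - 32660631/326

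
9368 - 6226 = 3142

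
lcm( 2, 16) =16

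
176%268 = 176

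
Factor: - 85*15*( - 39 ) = 49725=3^2*5^2*13^1*17^1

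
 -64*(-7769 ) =497216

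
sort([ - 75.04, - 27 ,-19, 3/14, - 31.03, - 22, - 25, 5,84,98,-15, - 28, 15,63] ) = [ - 75.04, - 31.03, - 28,  -  27, - 25 , - 22, - 19, - 15,3/14, 5, 15 , 63 , 84, 98] 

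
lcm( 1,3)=3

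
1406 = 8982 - 7576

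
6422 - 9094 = - 2672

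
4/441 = 4/441 = 0.01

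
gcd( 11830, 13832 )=182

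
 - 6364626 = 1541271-7905897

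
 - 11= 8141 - 8152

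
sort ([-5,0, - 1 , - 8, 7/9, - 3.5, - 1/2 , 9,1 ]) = [  -  8, - 5, - 3.5, - 1,-1/2,  0, 7/9,1,  9]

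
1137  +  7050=8187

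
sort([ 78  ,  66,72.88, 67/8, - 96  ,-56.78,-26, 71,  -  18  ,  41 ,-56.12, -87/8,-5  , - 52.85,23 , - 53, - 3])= [ - 96,  -  56.78, - 56.12, -53, -52.85,-26, - 18, -87/8,-5, - 3,67/8 , 23,41, 66, 71, 72.88, 78]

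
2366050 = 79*29950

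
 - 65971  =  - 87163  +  21192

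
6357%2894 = 569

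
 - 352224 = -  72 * 4892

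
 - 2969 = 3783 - 6752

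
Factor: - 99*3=  -  297 = - 3^3 * 11^1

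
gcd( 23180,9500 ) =380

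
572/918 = 286/459 =0.62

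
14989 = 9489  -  -5500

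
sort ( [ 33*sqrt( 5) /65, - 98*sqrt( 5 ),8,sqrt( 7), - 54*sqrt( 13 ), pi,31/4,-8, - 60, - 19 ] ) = [ - 98*sqrt( 5), - 54*sqrt(13 ), - 60  ,-19, - 8, 33*sqrt( 5 )/65,sqrt (7),pi,31/4,8 ]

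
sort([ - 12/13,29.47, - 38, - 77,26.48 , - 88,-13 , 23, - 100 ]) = [ - 100, - 88, - 77,-38, - 13, - 12/13,23,26.48,29.47 ]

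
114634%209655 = 114634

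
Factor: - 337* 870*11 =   -  3225090 = - 2^1*3^1*5^1 * 11^1* 29^1*337^1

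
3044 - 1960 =1084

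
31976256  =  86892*368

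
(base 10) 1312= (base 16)520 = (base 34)14K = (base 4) 110200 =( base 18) 40g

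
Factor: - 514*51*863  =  -22622682 = -  2^1*3^1*17^1*257^1*863^1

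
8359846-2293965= 6065881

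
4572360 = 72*63505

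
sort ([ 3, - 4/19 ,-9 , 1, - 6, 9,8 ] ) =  [ - 9, - 6 ,-4/19, 1,  3, 8, 9 ] 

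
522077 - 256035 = 266042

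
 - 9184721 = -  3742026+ - 5442695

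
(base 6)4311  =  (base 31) 10I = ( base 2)1111010011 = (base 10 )979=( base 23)1jd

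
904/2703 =904/2703 = 0.33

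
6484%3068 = 348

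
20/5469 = 20/5469 = 0.00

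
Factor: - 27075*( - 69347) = 3^1 * 5^2*19^2 * 31^1 * 2237^1= 1877570025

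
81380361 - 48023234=33357127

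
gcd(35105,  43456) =7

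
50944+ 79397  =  130341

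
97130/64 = 48565/32 = 1517.66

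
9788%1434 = 1184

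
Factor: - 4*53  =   - 212 = - 2^2*53^1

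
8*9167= 73336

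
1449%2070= 1449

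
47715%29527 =18188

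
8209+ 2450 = 10659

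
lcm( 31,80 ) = 2480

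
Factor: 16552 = 2^3*2069^1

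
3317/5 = 663 + 2/5  =  663.40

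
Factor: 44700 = 2^2 * 3^1 * 5^2*149^1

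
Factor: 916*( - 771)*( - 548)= 387017328  =  2^4*3^1*137^1*229^1*257^1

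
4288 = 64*67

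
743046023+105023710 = 848069733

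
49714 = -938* (-53 )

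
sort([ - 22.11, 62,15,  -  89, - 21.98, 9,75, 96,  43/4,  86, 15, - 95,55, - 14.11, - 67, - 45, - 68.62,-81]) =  [ - 95 , - 89, - 81,-68.62,  -  67,- 45, - 22.11,-21.98, - 14.11, 9, 43/4,15,15 , 55,62,75, 86,96] 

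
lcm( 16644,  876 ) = 16644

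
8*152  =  1216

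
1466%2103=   1466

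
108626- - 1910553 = 2019179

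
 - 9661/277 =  -35 + 34/277 = -34.88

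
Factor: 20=2^2*5^1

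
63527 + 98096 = 161623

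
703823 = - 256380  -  -960203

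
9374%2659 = 1397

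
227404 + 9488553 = 9715957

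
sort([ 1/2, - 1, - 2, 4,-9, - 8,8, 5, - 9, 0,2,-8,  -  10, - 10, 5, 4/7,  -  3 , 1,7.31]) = [ - 10,  -  10, - 9, - 9, - 8, - 8,  -  3,-2,-1 , 0, 1/2,4/7,1,2,  4,5,5, 7.31,8 ] 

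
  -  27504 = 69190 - 96694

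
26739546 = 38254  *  699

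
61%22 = 17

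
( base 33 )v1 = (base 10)1024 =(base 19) 2fh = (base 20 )2b4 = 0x400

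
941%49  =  10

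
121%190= 121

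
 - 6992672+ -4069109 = -11061781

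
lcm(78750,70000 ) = 630000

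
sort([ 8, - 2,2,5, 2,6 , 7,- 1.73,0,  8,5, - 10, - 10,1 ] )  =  [  -  10, - 10, - 2, - 1.73,0,1,  2,2,5, 5, 6,  7 , 8,8]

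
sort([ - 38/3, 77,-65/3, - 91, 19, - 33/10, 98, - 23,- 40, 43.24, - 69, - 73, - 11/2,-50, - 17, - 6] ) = [ - 91 , - 73, - 69,- 50, - 40, - 23,-65/3,  -  17, - 38/3,  -  6, - 11/2 , - 33/10,19,43.24, 77, 98]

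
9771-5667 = 4104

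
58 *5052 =293016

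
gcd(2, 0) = 2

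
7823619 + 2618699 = 10442318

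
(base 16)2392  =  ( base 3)110111021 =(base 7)35356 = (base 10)9106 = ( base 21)KDD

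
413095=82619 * 5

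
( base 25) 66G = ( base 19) ag2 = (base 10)3916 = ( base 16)f4c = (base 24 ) 6J4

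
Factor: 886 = 2^1 * 443^1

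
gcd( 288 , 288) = 288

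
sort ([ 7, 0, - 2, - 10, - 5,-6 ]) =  [ - 10, - 6, - 5,-2,0, 7]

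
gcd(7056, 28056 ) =168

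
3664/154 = 23 + 61/77 = 23.79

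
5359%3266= 2093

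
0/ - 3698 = 0/1  =  - 0.00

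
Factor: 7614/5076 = 3/2 = 2^( - 1)*3^1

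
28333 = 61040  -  32707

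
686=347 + 339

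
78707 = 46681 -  - 32026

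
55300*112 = 6193600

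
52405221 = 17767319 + 34637902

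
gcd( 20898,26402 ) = 86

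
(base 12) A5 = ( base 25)50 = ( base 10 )125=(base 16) 7D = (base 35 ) 3K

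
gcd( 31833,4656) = 3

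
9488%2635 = 1583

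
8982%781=391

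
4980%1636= 72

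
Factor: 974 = 2^1*487^1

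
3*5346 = 16038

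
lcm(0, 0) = 0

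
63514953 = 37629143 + 25885810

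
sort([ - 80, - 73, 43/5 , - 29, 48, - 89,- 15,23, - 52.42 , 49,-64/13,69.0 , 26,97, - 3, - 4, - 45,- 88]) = [-89, - 88 , - 80,-73, - 52.42, - 45,-29, - 15, - 64/13,-4, - 3,  43/5,23, 26, 48,49, 69.0,97] 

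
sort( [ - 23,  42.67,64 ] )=[-23, 42.67,  64 ] 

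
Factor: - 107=-107^1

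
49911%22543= 4825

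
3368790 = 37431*90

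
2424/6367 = 2424/6367= 0.38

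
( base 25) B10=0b1101011110100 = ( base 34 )5ww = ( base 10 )6900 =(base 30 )7K0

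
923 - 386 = 537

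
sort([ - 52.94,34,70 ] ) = [ - 52.94,34,  70 ]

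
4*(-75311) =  - 301244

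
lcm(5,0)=0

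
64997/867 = 74 + 839/867 = 74.97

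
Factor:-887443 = -181^1*4903^1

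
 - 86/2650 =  - 1 +1282/1325 = - 0.03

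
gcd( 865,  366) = 1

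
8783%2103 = 371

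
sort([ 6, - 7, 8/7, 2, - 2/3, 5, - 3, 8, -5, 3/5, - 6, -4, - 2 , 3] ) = [-7, - 6, - 5 , - 4, -3, - 2, - 2/3,  3/5,8/7, 2,3, 5, 6, 8 ] 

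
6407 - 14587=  - 8180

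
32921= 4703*7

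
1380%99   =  93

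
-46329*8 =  - 370632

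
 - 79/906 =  - 1+827/906 = - 0.09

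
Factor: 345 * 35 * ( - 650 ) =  - 7848750=- 2^1 * 3^1*5^4*7^1*13^1 * 23^1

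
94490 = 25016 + 69474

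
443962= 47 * 9446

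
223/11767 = 223/11767 = 0.02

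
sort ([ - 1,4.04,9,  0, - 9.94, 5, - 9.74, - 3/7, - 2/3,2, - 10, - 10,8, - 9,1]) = [ - 10, - 10, - 9.94, - 9.74,-9, - 1, - 2/3,-3/7, 0,1, 2,  4.04,5,8,9] 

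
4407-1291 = 3116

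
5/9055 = 1/1811=0.00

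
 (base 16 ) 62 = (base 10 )98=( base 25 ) 3N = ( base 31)35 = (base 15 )68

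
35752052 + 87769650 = 123521702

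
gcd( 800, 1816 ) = 8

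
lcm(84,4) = 84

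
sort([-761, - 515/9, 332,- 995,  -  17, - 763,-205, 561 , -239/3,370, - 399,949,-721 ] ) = [ - 995, - 763, - 761,-721, - 399, - 205, - 239/3, - 515/9 , - 17, 332,370,561,949] 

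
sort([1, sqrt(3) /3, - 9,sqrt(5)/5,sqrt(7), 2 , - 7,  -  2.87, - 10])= [ - 10, - 9,-7, - 2.87,sqrt( 5)/5 , sqrt( 3) /3, 1, 2, sqrt(7)]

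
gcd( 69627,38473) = 1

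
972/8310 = 162/1385  =  0.12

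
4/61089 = 4/61089 =0.00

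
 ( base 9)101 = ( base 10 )82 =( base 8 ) 122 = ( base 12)6a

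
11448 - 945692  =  -934244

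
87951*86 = 7563786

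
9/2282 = 9/2282 = 0.00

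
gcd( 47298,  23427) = 3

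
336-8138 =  - 7802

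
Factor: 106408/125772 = 2^1*3^ ( - 1) * 223^( - 1 )*283^1  =  566/669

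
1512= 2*756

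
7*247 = 1729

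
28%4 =0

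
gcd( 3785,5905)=5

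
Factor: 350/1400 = 2^( - 2) = 1/4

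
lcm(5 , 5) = 5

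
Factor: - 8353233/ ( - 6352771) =3^3*7^1*193^1*229^1*6352771^( - 1) 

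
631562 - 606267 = 25295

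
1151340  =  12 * 95945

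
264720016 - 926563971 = -661843955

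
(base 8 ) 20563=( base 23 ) g47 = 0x2173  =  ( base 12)4B57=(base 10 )8563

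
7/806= 7/806 = 0.01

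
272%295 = 272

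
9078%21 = 6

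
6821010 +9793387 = 16614397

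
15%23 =15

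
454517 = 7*64931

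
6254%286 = 248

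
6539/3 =6539/3= 2179.67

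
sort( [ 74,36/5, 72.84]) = [36/5, 72.84,74] 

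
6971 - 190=6781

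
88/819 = 88/819 = 0.11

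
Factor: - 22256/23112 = - 26/27 = - 2^1*3^(  -  3)*13^1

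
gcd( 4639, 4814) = 1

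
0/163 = 0 = 0.00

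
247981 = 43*5767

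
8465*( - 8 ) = - 67720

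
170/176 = 85/88  =  0.97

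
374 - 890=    - 516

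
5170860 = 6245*828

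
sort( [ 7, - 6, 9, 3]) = [-6, 3,7,9]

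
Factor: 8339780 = 2^2*5^1* 416989^1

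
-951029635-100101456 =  - 1051131091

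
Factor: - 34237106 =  - 2^1*17118553^1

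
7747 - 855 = 6892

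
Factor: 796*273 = 217308 = 2^2*3^1*7^1*13^1*199^1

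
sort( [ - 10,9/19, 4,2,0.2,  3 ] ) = [ - 10, 0.2, 9/19,2,3 , 4] 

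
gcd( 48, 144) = 48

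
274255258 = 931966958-657711700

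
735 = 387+348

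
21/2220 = 7/740 = 0.01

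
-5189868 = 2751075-7940943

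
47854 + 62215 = 110069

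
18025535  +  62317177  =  80342712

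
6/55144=3/27572 = 0.00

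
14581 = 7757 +6824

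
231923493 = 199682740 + 32240753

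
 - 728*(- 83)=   60424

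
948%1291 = 948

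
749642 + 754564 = 1504206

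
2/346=1/173 =0.01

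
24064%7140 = 2644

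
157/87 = 1+70/87= 1.80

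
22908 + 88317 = 111225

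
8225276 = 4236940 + 3988336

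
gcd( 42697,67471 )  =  1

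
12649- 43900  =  -31251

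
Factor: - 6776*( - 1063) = 7202888 = 2^3*7^1*11^2* 1063^1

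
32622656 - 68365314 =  - 35742658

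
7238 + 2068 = 9306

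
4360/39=4360/39 = 111.79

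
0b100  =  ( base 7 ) 4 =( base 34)4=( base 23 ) 4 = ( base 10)4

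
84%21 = 0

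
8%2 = 0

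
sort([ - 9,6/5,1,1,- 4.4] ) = [ - 9, - 4.4, 1,  1,6/5] 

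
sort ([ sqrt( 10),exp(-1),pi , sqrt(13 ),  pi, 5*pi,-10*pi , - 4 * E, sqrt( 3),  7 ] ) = [ - 10*pi,-4*E,exp(-1), sqrt(3), pi,pi,sqrt( 10), sqrt (13 ) , 7,5*pi]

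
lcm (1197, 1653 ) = 34713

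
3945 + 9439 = 13384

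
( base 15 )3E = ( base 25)29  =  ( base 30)1t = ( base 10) 59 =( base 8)73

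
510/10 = 51 = 51.00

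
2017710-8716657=-6698947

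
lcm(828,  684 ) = 15732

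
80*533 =42640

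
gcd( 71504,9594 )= 82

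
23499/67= 350  +  49/67 = 350.73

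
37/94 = 37/94 = 0.39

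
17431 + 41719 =59150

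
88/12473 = 88/12473= 0.01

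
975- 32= 943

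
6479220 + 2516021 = 8995241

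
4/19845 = 4/19845 = 0.00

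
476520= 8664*55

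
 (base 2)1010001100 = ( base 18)204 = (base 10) 652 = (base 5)10102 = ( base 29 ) me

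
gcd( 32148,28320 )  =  12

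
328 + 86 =414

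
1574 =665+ 909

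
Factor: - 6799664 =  - 2^4*31^1*13709^1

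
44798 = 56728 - 11930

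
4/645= 4/645  =  0.01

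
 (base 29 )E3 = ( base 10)409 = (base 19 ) 12A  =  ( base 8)631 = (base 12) 2A1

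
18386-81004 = -62618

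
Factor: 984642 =2^1 * 3^1*379^1*433^1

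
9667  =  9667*1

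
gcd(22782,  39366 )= 6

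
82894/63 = 11842/9 = 1315.78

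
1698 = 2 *849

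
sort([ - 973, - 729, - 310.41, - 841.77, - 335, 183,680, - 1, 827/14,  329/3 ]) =[ - 973, - 841.77, - 729, - 335, - 310.41,- 1,827/14, 329/3 , 183,680]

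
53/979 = 53/979 =0.05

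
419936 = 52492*8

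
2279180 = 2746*830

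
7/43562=7/43562= 0.00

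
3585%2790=795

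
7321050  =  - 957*(-7650 ) 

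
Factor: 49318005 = 3^1*5^1*11^1*298897^1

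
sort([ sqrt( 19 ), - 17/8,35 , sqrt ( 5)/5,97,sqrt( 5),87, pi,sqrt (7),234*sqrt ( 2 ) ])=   [ - 17/8, sqrt(5 ) /5,sqrt(5),sqrt( 7 ), pi,sqrt( 19),35,87,97, 234 *sqrt( 2 )]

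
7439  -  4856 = 2583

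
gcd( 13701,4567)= 4567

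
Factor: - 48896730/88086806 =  - 3^3*5^1 * 61^(-1 )*97^1*1867^1*722023^( - 1 ) = - 24448365/44043403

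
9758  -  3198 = 6560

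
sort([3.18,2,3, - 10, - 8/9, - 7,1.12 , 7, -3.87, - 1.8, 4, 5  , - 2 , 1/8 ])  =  [ - 10 ,  -  7 , - 3.87, - 2, - 1.8, - 8/9, 1/8,1.12, 2 , 3,  3.18, 4, 5 , 7] 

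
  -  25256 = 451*( - 56 ) 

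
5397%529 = 107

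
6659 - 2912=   3747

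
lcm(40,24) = 120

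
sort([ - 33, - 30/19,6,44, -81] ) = [  -  81,-33, - 30/19, 6,44]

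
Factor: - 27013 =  - 7^1*17^1*227^1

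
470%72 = 38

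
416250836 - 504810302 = -88559466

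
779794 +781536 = 1561330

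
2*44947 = 89894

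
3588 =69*52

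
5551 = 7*793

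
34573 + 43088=77661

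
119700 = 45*2660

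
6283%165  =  13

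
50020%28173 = 21847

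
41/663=41/663 = 0.06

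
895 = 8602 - 7707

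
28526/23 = 28526/23 = 1240.26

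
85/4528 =85/4528 =0.02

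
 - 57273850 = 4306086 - 61579936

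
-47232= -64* 738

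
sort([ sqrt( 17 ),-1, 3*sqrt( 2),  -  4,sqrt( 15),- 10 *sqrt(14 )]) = [ - 10*sqrt( 14 ) , - 4, - 1, sqrt( 15) , sqrt( 17), 3*sqrt(2) ]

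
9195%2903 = 486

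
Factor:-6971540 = -2^2*5^1*37^1*9421^1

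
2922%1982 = 940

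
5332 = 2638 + 2694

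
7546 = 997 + 6549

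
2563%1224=115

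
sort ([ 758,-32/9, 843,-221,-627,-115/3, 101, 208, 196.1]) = [ - 627,-221,-115/3, - 32/9,101, 196.1,  208,758, 843 ]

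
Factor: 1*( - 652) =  - 652=- 2^2*163^1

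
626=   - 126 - -752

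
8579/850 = 10 + 79/850 = 10.09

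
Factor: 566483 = 643^1*881^1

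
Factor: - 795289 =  - 11^1*197^1*367^1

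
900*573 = 515700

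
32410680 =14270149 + 18140531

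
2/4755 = 2/4755 = 0.00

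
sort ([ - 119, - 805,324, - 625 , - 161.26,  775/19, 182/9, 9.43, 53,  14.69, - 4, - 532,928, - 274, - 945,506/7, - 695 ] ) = [-945, - 805, - 695, - 625, -532, - 274, - 161.26, - 119,-4, 9.43,  14.69,182/9,775/19, 53,  506/7,324, 928 ]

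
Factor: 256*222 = 56832 = 2^9 * 3^1 * 37^1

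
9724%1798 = 734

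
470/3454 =235/1727 = 0.14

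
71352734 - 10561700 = 60791034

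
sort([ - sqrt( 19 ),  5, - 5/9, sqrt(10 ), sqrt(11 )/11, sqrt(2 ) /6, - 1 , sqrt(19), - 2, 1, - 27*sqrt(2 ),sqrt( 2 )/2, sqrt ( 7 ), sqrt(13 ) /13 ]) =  [-27 * sqrt( 2 ), - sqrt(19), - 2, - 1, - 5/9, sqrt( 2 )/6, sqrt( 13)/13, sqrt(11 )/11,sqrt( 2) /2, 1,sqrt( 7),  sqrt(10 ),  sqrt( 19 ),5]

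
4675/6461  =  4675/6461 = 0.72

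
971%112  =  75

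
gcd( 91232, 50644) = 4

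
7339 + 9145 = 16484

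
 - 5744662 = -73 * 78694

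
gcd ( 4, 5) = 1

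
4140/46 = 90 = 90.00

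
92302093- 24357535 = 67944558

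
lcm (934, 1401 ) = 2802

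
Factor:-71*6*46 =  -19596 = - 2^2*3^1*23^1*71^1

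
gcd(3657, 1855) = 53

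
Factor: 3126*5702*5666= 2^3* 3^1*521^1*2833^1*2851^1 = 100993345032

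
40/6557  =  40/6557 = 0.01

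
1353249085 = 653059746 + 700189339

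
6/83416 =3/41708= 0.00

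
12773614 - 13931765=-1158151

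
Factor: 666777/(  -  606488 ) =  - 2^(  -  3 )*3^1*37^1*47^ (-1) *1613^(-1 ) *6007^1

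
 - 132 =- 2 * 66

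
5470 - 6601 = -1131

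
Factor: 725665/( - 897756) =-2^( - 2)*3^( - 1) * 5^1*79^( - 1 ) * 947^( - 1 ) * 145133^1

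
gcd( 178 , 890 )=178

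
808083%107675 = 54358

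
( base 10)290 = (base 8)442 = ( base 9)352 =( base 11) 244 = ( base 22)d4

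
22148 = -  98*( - 226) 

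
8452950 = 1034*8175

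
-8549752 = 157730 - 8707482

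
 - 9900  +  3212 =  -6688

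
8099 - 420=7679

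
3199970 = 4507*710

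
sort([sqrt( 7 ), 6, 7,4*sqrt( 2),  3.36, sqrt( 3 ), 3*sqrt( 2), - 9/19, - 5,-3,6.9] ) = [ - 5, - 3, - 9/19, sqrt( 3 ), sqrt( 7), 3.36,3*sqrt( 2 ), 4*sqrt ( 2 ),6, 6.9, 7]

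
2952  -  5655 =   -  2703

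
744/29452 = 186/7363 =0.03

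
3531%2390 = 1141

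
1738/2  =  869 = 869.00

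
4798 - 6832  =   - 2034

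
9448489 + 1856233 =11304722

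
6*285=1710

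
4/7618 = 2/3809 = 0.00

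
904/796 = 1 + 27/199 = 1.14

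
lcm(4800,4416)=110400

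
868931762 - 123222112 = 745709650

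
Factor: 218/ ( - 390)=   -  109/195 = -3^(  -  1)*5^( - 1 )*13^( - 1 )*109^1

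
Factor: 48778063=5879^1*8297^1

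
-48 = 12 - 60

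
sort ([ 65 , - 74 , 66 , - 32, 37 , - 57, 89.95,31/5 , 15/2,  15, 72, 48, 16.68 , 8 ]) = [ - 74,-57 ,  -  32,31/5, 15/2,8,  15, 16.68 , 37, 48,65,66, 72, 89.95 ]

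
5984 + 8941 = 14925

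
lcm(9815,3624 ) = 235560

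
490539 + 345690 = 836229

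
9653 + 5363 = 15016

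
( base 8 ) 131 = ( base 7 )155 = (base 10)89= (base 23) 3k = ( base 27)38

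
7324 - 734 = 6590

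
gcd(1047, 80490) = 3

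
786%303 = 180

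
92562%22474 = 2666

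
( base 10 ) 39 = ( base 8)47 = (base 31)18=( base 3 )1110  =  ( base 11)36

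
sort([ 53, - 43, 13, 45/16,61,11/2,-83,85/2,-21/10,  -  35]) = [  -  83, - 43, - 35, - 21/10,45/16  ,  11/2,13,85/2,53 , 61]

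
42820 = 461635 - 418815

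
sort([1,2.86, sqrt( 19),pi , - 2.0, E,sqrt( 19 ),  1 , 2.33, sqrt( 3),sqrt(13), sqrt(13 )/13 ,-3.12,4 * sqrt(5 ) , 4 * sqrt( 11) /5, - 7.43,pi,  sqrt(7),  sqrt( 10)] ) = [-7.43,-3.12 , - 2.0 , sqrt(13 ) /13, 1, 1,  sqrt( 3), 2.33, sqrt( 7), 4*sqrt(11 )/5,E,  2.86, pi, pi, sqrt( 10 ),sqrt(13), sqrt(19), sqrt(19), 4*sqrt( 5)]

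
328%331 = 328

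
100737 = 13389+87348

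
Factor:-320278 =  - 2^1 * 7^1*22877^1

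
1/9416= 1/9416 =0.00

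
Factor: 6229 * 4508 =28080332 = 2^2*7^2*23^1*6229^1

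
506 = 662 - 156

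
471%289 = 182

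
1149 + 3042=4191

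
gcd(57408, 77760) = 192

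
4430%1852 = 726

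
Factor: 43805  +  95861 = 2^1*69833^1 = 139666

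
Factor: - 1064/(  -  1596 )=2^1 * 3^( - 1 ) = 2/3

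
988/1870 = 494/935 = 0.53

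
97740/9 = 10860 = 10860.00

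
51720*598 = 30928560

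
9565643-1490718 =8074925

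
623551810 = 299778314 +323773496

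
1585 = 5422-3837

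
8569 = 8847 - 278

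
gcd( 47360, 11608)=8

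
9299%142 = 69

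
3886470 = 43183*90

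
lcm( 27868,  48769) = 195076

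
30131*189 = 5694759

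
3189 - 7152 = - 3963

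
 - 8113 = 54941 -63054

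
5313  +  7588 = 12901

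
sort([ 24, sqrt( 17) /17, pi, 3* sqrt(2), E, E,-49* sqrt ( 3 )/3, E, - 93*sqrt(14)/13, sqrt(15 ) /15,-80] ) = [ - 80, - 49*sqrt(3 ) /3, - 93* sqrt (14) /13,  sqrt(17)/17,sqrt (15 ) /15, E, E,  E, pi,  3*sqrt(2), 24]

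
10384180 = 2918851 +7465329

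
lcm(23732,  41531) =166124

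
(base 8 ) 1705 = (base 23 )1im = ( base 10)965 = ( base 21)23K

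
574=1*574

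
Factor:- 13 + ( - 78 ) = -7^1*13^1=-91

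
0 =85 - 85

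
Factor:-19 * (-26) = 494 = 2^1 * 13^1*19^1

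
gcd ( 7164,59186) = 2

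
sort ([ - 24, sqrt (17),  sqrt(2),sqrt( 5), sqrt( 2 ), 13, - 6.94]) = [- 24, - 6.94, sqrt(2), sqrt(2),sqrt(5),  sqrt(17) , 13 ] 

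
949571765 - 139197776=810373989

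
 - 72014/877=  - 72014/877 = -82.11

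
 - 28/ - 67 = 28/67 = 0.42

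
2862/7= 2862/7 = 408.86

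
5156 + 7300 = 12456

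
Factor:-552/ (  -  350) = 2^2*3^1*5^(-2)*7^(-1)*23^1 = 276/175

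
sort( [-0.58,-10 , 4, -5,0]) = [-10,-5,  -  0.58, 0, 4]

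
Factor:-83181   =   - 3^1*7^1*17^1*233^1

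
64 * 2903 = 185792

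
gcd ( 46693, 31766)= 1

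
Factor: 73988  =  2^2*53^1*349^1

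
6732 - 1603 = 5129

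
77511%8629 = 8479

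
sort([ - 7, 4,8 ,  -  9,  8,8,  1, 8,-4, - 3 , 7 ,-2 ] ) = [ - 9,-7, -4, - 3, - 2, 1,4, 7,8 , 8, 8 , 8 ] 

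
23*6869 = 157987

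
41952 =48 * 874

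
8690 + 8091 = 16781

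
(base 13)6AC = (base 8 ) 2204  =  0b10010000100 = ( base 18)3A4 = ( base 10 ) 1156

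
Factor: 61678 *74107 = 2^1*11^1*6737^1*30839^1  =  4570771546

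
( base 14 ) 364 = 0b1010100100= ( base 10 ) 676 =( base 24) 144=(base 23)169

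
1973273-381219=1592054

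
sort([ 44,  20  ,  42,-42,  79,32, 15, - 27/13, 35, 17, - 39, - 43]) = [ - 43, - 42,-39, - 27/13,15, 17, 20, 32,35,42,44, 79 ]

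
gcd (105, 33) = 3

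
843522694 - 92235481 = 751287213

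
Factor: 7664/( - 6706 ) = -8/7=-2^3*7^ ( - 1 )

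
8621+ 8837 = 17458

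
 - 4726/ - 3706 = 1 + 30/109 = 1.28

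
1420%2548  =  1420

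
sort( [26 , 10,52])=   [ 10,26,52]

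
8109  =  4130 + 3979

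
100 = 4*25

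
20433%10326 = 10107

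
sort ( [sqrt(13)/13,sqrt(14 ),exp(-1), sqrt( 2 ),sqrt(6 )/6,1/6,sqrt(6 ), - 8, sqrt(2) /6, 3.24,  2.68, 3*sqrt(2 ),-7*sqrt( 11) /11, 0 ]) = [ - 8,-7*sqrt( 11 ) /11, 0,1/6, sqrt(2 )/6 , sqrt( 13 )/13,exp(-1 ),sqrt ( 6 ) /6 , sqrt( 2),sqrt(6),2.68, 3.24,sqrt(14 ),3*sqrt(2 )]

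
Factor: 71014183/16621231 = 11^(  -  1 )*131^1*542093^1*1511021^( -1)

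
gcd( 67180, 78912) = 4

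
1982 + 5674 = 7656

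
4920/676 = 7+47/169 = 7.28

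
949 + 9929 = 10878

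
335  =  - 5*(-67 )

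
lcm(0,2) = 0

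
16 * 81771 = 1308336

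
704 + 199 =903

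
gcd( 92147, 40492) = 1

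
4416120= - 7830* ( - 564 )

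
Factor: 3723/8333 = 3^1*13^( - 1 )*17^1*73^1*641^( - 1 ) 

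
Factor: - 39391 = -11^1*3581^1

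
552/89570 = 276/44785 = 0.01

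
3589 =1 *3589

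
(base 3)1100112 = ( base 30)12q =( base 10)986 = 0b1111011010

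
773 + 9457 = 10230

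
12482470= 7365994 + 5116476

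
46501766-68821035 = -22319269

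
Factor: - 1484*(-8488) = 2^5*7^1*53^1*1061^1 = 12596192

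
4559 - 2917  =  1642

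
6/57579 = 2/19193 = 0.00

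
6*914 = 5484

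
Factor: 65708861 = 23^1*443^1*6449^1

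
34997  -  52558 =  - 17561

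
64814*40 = 2592560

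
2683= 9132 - 6449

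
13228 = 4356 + 8872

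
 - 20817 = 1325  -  22142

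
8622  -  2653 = 5969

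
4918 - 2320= 2598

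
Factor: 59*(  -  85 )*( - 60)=2^2*3^1*5^2*17^1*59^1 = 300900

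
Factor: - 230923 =- 7^1*11^1*2999^1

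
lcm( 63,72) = 504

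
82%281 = 82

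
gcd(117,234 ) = 117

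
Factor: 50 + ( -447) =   -  397 = - 397^1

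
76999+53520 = 130519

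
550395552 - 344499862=205895690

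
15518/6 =2586 + 1/3  =  2586.33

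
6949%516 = 241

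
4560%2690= 1870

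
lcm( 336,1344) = 1344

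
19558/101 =193+ 65/101 =193.64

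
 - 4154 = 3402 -7556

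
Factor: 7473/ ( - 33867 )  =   - 47/213=- 3^( - 1 ) * 47^1*71^( - 1 )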